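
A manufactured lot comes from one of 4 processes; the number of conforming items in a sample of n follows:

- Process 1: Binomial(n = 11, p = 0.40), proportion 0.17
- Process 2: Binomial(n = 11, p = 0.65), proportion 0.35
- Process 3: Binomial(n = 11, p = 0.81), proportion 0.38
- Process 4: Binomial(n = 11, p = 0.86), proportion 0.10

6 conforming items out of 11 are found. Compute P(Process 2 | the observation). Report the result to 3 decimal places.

By Bayes' theorem, P(k | x) = π_k f_k(x) / Σ_j π_j f_j(x).
Component likelihoods at x = 6 conforming items out of 11:
  f_1 = C(11,6)·0.40^6·0.60^5 = 462·0.004096·0.07776 = 0.147149
  f_2 = C(11,6)·0.65^6·0.35^5 = 462·0.0754189·0.00525219 = 0.183005
  f_3 = C(11,6)·0.81^6·0.19^5 = 462·0.28243·0.00024761 = 0.0323087
  f_4 = C(11,6)·0.86^6·0.14^5 = 462·0.404567·5.37824e-05 = 0.0100525
Weight by the priors:
  π_1·f_1 = 0.17 × 0.147149 = 0.0250154
  π_2·f_2 = 0.35 × 0.183005 = 0.0640517
  π_3·f_3 = 0.38 × 0.0323087 = 0.0122773
  π_4·f_4 = 0.10 × 0.0100525 = 0.00100525
Denominator: 0.0250154 + 0.0640517 + 0.0122773 + 0.00100525 = 0.10235
P(Process 2 | 6 conforming items out of 11) ≈ 0.626

0.626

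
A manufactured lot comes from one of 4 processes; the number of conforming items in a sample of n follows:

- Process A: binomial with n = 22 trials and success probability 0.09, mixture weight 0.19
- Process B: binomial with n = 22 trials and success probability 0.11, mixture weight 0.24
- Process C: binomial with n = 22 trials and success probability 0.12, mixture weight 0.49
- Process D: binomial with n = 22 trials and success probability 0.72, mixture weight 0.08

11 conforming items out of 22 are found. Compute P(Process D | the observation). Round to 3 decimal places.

0.994

The responsibility of component k is P(Z=k) f_k(x) divided by Σ_j P(Z=j) f_j(x).
Binomial probabilities:
  L_A = C(22,11)·0.09^11·0.91^11 = 705432·3.13811e-12·0.354369 = 7.84473e-07
  L_B = C(22,11)·0.11^11·0.89^11 = 705432·2.85312e-11·0.277517 = 5.58553e-06
  L_C = C(22,11)·0.12^11·0.88^11 = 705432·7.43008e-11·0.245081 = 1.28457e-05
  L_D = C(22,11)·0.72^11·0.28^11 = 705432·0.0269561·8.29351e-07 = 0.0157707
Weight by the priors:
  P(Z=A)·L_A = 0.19 × 7.84473e-07 = 1.4905e-07
  P(Z=B)·L_B = 0.24 × 5.58553e-06 = 1.34053e-06
  P(Z=C)·L_C = 0.49 × 1.28457e-05 = 6.2944e-06
  P(Z=D)·L_D = 0.08 × 0.0157707 = 0.00126166
Normaliser: 1.4905e-07 + 1.34053e-06 + 6.2944e-06 + 0.00126166 = 0.00126944
So the posterior for Process D is 0.00126166 / 0.00126944 ≈ 0.994.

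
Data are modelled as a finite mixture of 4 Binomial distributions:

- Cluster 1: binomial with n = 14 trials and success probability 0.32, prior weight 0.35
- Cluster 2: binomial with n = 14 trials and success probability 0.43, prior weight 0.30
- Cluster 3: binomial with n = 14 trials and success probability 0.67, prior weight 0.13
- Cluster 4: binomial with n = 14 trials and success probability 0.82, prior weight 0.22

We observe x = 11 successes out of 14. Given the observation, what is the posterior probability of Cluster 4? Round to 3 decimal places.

By Bayes' theorem, P(k | x) = π_k f_k(x) / Σ_j π_j f_j(x).
Component likelihoods at x = 11 successes out of 14:
  L_1 = C(14,11)·0.32^11·0.68^3 = 364·3.60288e-06·0.314432 = 0.000412361
  L_2 = C(14,11)·0.43^11·0.57^3 = 364·9.29294e-05·0.185193 = 0.00626439
  L_3 = C(14,11)·0.67^11·0.33^3 = 364·0.012213·0.035937 = 0.159759
  L_4 = C(14,11)·0.82^11·0.18^3 = 364·0.112707·0.005832 = 0.239261
Weight by the priors:
  π_1·L_1 = 0.35 × 0.000412361 = 0.000144326
  π_2·L_2 = 0.30 × 0.00626439 = 0.00187932
  π_3·L_3 = 0.13 × 0.159759 = 0.0207687
  π_4·L_4 = 0.22 × 0.239261 = 0.0526373
Evidence: 0.000144326 + 0.00187932 + 0.0207687 + 0.0526373 = 0.0754297
P(Cluster 4 | the observation) ≈ 0.698

0.698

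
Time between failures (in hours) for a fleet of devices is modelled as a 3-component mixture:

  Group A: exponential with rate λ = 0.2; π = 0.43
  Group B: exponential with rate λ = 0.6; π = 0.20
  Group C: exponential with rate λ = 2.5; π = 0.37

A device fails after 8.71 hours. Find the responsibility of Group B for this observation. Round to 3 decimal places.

By Bayes' theorem, P(k | x) = π_k f_k(x) / Σ_j π_j f_j(x).
Component likelihoods at x = 8.71 hours:
  L_A = 0.2·e^(−0.2·8.71) = 0.2·e^(−1.7420) = 0.0350339
  L_B = 0.6·e^(−0.6·8.71) = 0.6·e^(−5.2260) = 0.00322499
  L_C = 2.5·e^(−2.5·8.71) = 2.5·e^(−21.7750) = 8.73329e-10
Unnormalised posteriors:
  π_A·L_A = 0.43 × 0.0350339 = 0.0150646
  π_B·L_B = 0.20 × 0.00322499 = 0.000644998
  π_C·L_C = 0.37 × 8.73329e-10 = 3.23132e-10
Evidence: 0.0150646 + 0.000644998 + 3.23132e-10 = 0.0157096
So the posterior for Group B is 0.000644998 / 0.0157096 ≈ 0.041.

0.041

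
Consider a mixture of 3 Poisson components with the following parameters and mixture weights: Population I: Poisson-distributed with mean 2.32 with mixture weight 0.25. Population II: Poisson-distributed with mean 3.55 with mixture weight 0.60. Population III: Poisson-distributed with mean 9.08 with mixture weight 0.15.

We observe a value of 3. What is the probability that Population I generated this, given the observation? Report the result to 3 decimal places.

0.281

By Bayes' theorem, P(k | x) = P(Z=k) f_k(x) / Σ_j P(Z=j) f_j(x).
Poisson probabilities:
  f_I = 0.204526
  f_II = 0.214185
  f_III = 0.0142139
Multiply by the mixture weights:
  P(Z=I)·f_I = 0.25 × 0.204526 = 0.0511316
  P(Z=II)·f_II = 0.60 × 0.214185 = 0.128511
  P(Z=III)·f_III = 0.15 × 0.0142139 = 0.00213208
Evidence: 0.0511316 + 0.128511 + 0.00213208 = 0.181775
P(Population I | 3) = 0.0511316 / 0.181775 ≈ 0.281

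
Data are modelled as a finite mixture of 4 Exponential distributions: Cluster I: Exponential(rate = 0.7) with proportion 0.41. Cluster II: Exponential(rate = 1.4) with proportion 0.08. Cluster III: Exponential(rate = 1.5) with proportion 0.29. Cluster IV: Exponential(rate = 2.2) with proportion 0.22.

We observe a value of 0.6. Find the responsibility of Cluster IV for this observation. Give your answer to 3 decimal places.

0.238

Apply Bayes' rule: the posterior for each component is proportional to its prior times its likelihood at x.
Component likelihoods at x = 0.6:
  p_I = 0.7·e^(−0.7·0.6) = 0.7·e^(−0.4200) = 0.459933
  p_II = 1.4·e^(−1.4·0.6) = 1.4·e^(−0.8400) = 0.604395
  p_III = 1.5·e^(−1.5·0.6) = 1.5·e^(−0.9000) = 0.609854
  p_IV = 2.2·e^(−2.2·0.6) = 2.2·e^(−1.3200) = 0.587698
Weight by the priors:
  π_I·p_I = 0.41 × 0.459933 = 0.188572
  π_II·p_II = 0.08 × 0.604395 = 0.0483516
  π_III·p_III = 0.29 × 0.609854 = 0.176858
  π_IV·p_IV = 0.22 × 0.587698 = 0.129293
Sum: 0.188572 + 0.0483516 + 0.176858 + 0.129293 = 0.543075
So the posterior for Cluster IV is 0.129293 / 0.543075 ≈ 0.238.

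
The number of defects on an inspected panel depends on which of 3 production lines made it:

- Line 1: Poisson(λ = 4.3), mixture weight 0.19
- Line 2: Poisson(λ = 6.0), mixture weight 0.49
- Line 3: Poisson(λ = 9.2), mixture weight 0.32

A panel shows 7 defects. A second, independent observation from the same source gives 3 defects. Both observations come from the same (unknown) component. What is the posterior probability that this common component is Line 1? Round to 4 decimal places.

0.2781

The responsibility of component k is π_k f_k(x) divided by Σ_j π_j f_j(x).
Since both observations come from the same component, the likelihood for component k is f_k(x₁)·f_k(x₂).
  f_1 = [0.0731783] × [0.179799] = 0.0131574
  f_2 = [0.137677] × [0.0892351] = 0.0122856
  f_3 = [0.111834] × [0.013113] = 0.00146649
Unnormalised posteriors:
  π_1·f_1 = 0.19 × 0.0131574 = 0.00249991
  π_2·f_2 = 0.49 × 0.0122856 = 0.00601995
  π_3·f_3 = 0.32 × 0.00146649 = 0.000469276
Denominator: 0.00249991 + 0.00601995 + 0.000469276 = 0.00898913
Responsibility of Line 1: 0.00249991 / 0.00898913 ≈ 0.2781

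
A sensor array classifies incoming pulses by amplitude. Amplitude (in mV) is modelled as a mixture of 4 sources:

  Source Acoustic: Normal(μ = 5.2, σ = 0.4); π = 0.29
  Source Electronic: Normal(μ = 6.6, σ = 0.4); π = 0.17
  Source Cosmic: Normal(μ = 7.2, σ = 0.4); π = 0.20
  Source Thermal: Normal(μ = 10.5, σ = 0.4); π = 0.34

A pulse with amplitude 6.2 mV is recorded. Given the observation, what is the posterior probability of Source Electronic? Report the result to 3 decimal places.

0.827

Posterior ∝ prior × likelihood, so P(k | x) ∝ P(Z=k) f_k(x); normalise over all components.
Component likelihoods at x = 6.2 mV:
  L_Acoustic = 0.0438208
  L_Electronic = 0.604927
  L_Cosmic = 0.0438208
  L_Thermal = 8.03104e-26
Prior × likelihood for each component:
  P(Z=Acoustic)·L_Acoustic = 0.29 × 0.0438208 = 0.012708
  P(Z=Electronic)·L_Electronic = 0.17 × 0.604927 = 0.102838
  P(Z=Cosmic)·L_Cosmic = 0.20 × 0.0438208 = 0.00876415
  P(Z=Thermal)·L_Thermal = 0.34 × 8.03104e-26 = 2.73056e-26
Denominator: 0.012708 + 0.102838 + 0.00876415 + 2.73056e-26 = 0.12431
P(Source Electronic | the observation) = 0.102838 / 0.12431 ≈ 0.827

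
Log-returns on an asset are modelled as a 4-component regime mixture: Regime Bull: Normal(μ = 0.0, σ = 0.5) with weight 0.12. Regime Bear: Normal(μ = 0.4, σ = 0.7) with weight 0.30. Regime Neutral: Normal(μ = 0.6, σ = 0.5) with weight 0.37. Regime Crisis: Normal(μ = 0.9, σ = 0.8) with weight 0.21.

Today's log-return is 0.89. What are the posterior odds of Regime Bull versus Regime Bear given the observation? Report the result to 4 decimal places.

Posterior odds = (π_i f_i(x)) / (π_j f_j(x)); the normalising sum cancels.
Component likelihoods at x = 0.89:
  f_Bull = (1/(0.5·√(2π)))·exp(−(0.89−0.0)²/(2·0.5²)) = 0.797885·exp(-1.58420) = 0.163656
  f_Bear = (1/(0.7·√(2π)))·exp(−(0.89−0.4)²/(2·0.7²)) = 0.569918·exp(-0.24500) = 0.446077
  f_Neutral = (1/(0.5·√(2π)))·exp(−(0.89−0.6)²/(2·0.5²)) = 0.797885·exp(-0.16820) = 0.67436
  f_Crisis = (1/(0.8·√(2π)))·exp(−(0.89−0.9)²/(2·0.8²)) = 0.498678·exp(-0.00008) = 0.498639
Posterior odds = (π_Bull·f_Bull) / (π_Bear·f_Bear) = (0.12·0.163656) / (0.30·0.446077) = 0.0196387 / 0.133823 ≈ 0.1468

0.1468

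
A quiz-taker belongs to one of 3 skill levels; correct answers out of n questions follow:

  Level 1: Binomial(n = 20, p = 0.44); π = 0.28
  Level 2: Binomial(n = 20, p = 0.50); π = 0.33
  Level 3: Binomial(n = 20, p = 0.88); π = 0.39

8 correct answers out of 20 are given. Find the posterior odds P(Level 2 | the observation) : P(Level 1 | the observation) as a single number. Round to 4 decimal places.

Posterior odds = (P(Z=i) f_i(x)) / (P(Z=j) f_j(x)); the normalising sum cancels.
Binomial probabilities:
  f_1 = C(20,8)·0.44^8·0.56^12 = 125970·0.00140482·0.000951166 = 0.168324
  f_2 = C(20,8)·0.50^8·0.50^12 = 125970·0.00390625·0.000244141 = 0.120134
  f_3 = C(20,8)·0.88^8·0.12^12 = 125970·0.359635·8.9161e-12 = 4.03928e-07
0.0396443 / 0.0471306 ≈ 0.8412

0.8412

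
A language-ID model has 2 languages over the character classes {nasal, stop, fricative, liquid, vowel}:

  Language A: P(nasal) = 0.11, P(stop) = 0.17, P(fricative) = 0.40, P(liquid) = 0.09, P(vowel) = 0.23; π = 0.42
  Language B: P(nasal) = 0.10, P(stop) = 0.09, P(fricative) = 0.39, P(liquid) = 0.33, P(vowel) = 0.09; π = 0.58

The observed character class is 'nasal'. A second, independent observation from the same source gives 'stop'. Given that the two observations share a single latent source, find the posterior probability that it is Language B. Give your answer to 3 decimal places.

0.399

By Bayes' theorem, P(k | x) = w_k f_k(x) / Σ_j w_j f_j(x).
Since both observations come from the same component, the likelihood for component k is f_k(x₁)·f_k(x₂).
  f_A = [P(nasal | comp) = 0.11] × [0.17] = 0.0187
  f_B = [P(nasal | comp) = 0.10] × [0.09] = 0.009
Prior × likelihood for each component:
  w_A·f_A = 0.42 × 0.0187 = 0.007854
  w_B·f_B = 0.58 × 0.009 = 0.00522
Marginal: 0.007854 + 0.00522 = 0.013074
P(Language B | x₁, x₂) ≈ 0.399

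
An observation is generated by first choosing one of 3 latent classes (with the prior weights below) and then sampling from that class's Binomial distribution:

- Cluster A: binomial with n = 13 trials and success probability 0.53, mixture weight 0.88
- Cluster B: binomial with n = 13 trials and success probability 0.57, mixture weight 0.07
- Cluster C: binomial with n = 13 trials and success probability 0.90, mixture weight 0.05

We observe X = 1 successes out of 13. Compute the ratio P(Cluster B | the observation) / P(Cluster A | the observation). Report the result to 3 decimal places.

0.029

The posterior odds equal the prior odds times the likelihood ratio: (w_i/w_j)·(f_i(x)/f_j(x)).
Evaluate each component's likelihood at the observed value:
  f_A = C(13,1)·0.53^1·0.47^12 = 13·0.53·0.000116191 = 0.000800559
  f_B = C(13,1)·0.57^1·0.43^12 = 13·0.57·3.99596e-05 = 0.000296101
  f_C = C(13,1)·0.90^1·0.10^12 = 13·0.9·1e-12 = 1.17e-11
Posterior odds = (w_B·f_B) / (w_A·f_A) = (0.07·0.000296101) / (0.88·0.000800559) = 2.07271e-05 / 0.000704492 ≈ 0.029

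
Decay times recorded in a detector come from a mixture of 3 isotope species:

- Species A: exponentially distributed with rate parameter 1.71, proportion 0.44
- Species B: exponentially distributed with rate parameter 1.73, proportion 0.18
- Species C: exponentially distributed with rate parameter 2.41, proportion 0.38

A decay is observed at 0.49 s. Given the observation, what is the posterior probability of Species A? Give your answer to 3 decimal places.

Posterior ∝ prior × likelihood, so P(k | x) ∝ w_k f_k(x); normalise over all components.
Exponential densities:
  f_A = 0.739777
  f_B = 0.74113
  f_C = 0.739876
Multiply by the mixture weights:
  w_A·f_A = 0.44 × 0.739777 = 0.325502
  w_B·f_B = 0.18 × 0.74113 = 0.133403
  w_C·f_C = 0.38 × 0.739876 = 0.281153
Marginal: 0.325502 + 0.133403 + 0.281153 = 0.740058
P(Species A | 0.49 s) = 0.325502 / 0.740058 ≈ 0.440

0.440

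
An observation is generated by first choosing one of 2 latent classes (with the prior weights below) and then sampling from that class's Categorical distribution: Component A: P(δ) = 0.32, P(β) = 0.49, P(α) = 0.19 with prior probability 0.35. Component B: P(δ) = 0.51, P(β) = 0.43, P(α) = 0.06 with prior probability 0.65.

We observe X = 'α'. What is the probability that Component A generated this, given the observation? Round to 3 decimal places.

0.630

Apply Bayes' rule: the posterior for each component is proportional to its prior times its likelihood at x.
Categorical probabilities:
  f_A = 0.19
  f_B = 0.06
Multiply by the mixture weights:
  π_A·f_A = 0.35 × 0.19 = 0.0665
  π_B·f_B = 0.65 × 0.06 = 0.039
Sum: 0.0665 + 0.039 = 0.1055
P(Component A | data) ≈ 0.630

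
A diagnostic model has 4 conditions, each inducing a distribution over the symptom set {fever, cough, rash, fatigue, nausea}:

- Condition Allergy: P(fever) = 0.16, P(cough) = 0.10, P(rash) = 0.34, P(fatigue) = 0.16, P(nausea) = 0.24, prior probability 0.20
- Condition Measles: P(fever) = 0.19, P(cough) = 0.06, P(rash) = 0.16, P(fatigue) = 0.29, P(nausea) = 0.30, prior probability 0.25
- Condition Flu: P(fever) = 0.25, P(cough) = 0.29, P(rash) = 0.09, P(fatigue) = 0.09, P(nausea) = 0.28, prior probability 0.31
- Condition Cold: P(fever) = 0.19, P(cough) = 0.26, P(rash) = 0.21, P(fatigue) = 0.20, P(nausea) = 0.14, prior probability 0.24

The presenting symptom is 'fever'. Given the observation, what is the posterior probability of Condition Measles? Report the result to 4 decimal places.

0.2345

Apply Bayes' rule: the posterior for each component is proportional to its prior times its likelihood at x.
Categorical probabilities:
  f_Allergy = 0.16
  f_Measles = 0.19
  f_Flu = 0.25
  f_Cold = 0.19
Weight by the priors:
  π_Allergy·f_Allergy = 0.20 × 0.16 = 0.032
  π_Measles·f_Measles = 0.25 × 0.19 = 0.0475
  π_Flu·f_Flu = 0.31 × 0.25 = 0.0775
  π_Cold·f_Cold = 0.24 × 0.19 = 0.0456
Denominator: 0.032 + 0.0475 + 0.0775 + 0.0456 = 0.2026
So the posterior for Condition Measles is 0.0475 / 0.2026 ≈ 0.2345.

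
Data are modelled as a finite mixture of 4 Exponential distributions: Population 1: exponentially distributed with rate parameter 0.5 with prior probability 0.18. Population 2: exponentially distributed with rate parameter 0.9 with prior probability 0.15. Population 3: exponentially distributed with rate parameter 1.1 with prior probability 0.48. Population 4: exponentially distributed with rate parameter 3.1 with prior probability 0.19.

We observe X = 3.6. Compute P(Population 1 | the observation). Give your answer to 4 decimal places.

The responsibility of component k is P(Z=k) f_k(x) divided by Σ_j P(Z=j) f_j(x).
Evaluate each component's likelihood at the observed value:
  L_1 = 0.5·e^(−0.5·3.6) = 0.5·e^(−1.8000) = 0.0826494
  L_2 = 0.9·e^(−0.9·3.6) = 0.9·e^(−3.2400) = 0.0352475
  L_3 = 1.1·e^(−1.1·3.6) = 1.1·e^(−3.9600) = 0.0209694
  L_4 = 3.1·e^(−3.1·3.6) = 3.1·e^(−11.1600) = 4.412e-05
Prior × likelihood for each component:
  P(Z=1)·L_1 = 0.18 × 0.0826494 = 0.0148769
  P(Z=2)·L_2 = 0.15 × 0.0352475 = 0.00528713
  P(Z=3)·L_3 = 0.48 × 0.0209694 = 0.0100653
  P(Z=4)·L_4 = 0.19 × 4.412e-05 = 8.3828e-06
Denominator: 0.0148769 + 0.00528713 + 0.0100653 + 8.3828e-06 = 0.0302377
Responsibility of Population 1: 0.0148769 / 0.0302377 ≈ 0.4920

0.4920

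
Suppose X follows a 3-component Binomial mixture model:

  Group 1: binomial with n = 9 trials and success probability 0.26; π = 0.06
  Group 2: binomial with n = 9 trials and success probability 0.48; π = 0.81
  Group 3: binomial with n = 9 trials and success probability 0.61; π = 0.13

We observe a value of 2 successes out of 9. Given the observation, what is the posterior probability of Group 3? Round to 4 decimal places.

0.0268

Posterior ∝ prior × likelihood, so P(k | x) ∝ P(Z=k) f_k(x); normalise over all components.
Component likelihoods at x = 2 successes out of 9:
  f_1 = C(9,2)·0.26^2·0.74^7 = 36·0.0676·0.121513 = 0.295714
  f_2 = C(9,2)·0.48^2·0.52^7 = 36·0.2304·0.0102807 = 0.0852724
  f_3 = C(9,2)·0.61^2·0.39^7 = 36·0.3721·0.00137231 = 0.0183829
Unnormalised posteriors:
  P(Z=1)·f_1 = 0.06 × 0.295714 = 0.0177428
  P(Z=2)·f_2 = 0.81 × 0.0852724 = 0.0690706
  P(Z=3)·f_3 = 0.13 × 0.0183829 = 0.00238978
Sum: 0.0177428 + 0.0690706 + 0.00238978 = 0.0892032
Responsibility of Group 3: 0.00238978 / 0.0892032 ≈ 0.0268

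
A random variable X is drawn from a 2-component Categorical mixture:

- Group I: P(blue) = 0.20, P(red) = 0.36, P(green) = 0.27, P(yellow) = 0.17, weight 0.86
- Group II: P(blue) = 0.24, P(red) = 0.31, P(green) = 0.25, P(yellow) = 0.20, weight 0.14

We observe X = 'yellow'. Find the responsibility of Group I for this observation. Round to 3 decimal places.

Posterior ∝ prior × likelihood, so P(k | x) ∝ π_k f_k(x); normalise over all components.
Categorical probabilities:
  p_I = 0.17
  p_II = 0.2
Weight by the priors:
  π_I·p_I = 0.86 × 0.17 = 0.1462
  π_II·p_II = 0.14 × 0.2 = 0.028
Marginal: 0.1462 + 0.028 = 0.1742
P(Group I | x) = 0.1462 / 0.1742 ≈ 0.839

0.839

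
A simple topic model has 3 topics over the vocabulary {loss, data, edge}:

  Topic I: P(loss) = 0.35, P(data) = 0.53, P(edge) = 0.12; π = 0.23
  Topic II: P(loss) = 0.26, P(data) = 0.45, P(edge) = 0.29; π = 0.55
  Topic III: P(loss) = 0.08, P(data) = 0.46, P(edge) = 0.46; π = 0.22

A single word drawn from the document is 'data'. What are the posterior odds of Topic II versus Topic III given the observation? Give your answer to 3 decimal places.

2.446

Since P(k|x) ∝ π_k f_k(x), the posterior odds are π_i f_i(x) / (π_j f_j(x)).
Component likelihoods at x = 'data':
  f_I = P(data | comp) = 0.53
  f_II = P(data | comp) = 0.45
  f_III = P(data | comp) = 0.46
Posterior odds = (π_II·f_II) / (π_III·f_III) = (0.55·0.45) / (0.22·0.46) = 0.2475 / 0.1012 ≈ 2.446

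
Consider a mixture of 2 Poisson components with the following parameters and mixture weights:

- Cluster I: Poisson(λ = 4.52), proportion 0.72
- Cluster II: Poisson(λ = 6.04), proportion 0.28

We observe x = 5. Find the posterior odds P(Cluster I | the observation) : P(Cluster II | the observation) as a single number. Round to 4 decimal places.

Only the two components matter; the odds are (P(Z=i) f_i(x)) / (P(Z=j) f_j(x)).
Component likelihoods at x = 5:
  p_I = 0.171198
  p_II = 0.159538
0.123263 / 0.0446707 ≈ 2.7594

2.7594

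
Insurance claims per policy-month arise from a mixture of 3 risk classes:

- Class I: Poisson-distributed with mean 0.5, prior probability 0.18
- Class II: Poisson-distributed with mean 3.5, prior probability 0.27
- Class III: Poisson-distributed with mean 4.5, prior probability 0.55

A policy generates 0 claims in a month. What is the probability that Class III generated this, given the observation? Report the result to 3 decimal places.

By Bayes' theorem, P(k | x) = w_k f_k(x) / Σ_j w_j f_j(x).
Component likelihoods at x = 0 claims:
  L_I = 0.606531
  L_II = 0.0301974
  L_III = 0.011109
Prior × likelihood for each component:
  w_I·L_I = 0.18 × 0.606531 = 0.109176
  w_II·L_II = 0.27 × 0.0301974 = 0.00815329
  w_III·L_III = 0.55 × 0.011109 = 0.00610995
Normaliser: 0.109176 + 0.00815329 + 0.00610995 = 0.123439
Responsibility of Class III: 0.00610995 / 0.123439 ≈ 0.049

0.049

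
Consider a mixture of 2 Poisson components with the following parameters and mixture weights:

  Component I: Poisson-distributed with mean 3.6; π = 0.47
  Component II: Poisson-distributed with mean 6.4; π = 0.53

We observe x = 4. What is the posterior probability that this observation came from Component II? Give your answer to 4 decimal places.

By Bayes' theorem, P(k | x) = P(Z=k) f_k(x) / Σ_j P(Z=j) f_j(x).
Component likelihoods at x = 4:
  f_I = e^(−3.6)·3.6^4/4! = 0.191222
  f_II = e^(−6.4)·6.4^4/4! = 0.116151
Unnormalised posteriors:
  P(Z=I)·f_I = 0.47 × 0.191222 = 0.0898745
  P(Z=II)·f_II = 0.53 × 0.116151 = 0.0615602
Evidence: 0.0898745 + 0.0615602 = 0.151435
So the posterior for Component II is 0.0615602 / 0.151435 ≈ 0.4065.

0.4065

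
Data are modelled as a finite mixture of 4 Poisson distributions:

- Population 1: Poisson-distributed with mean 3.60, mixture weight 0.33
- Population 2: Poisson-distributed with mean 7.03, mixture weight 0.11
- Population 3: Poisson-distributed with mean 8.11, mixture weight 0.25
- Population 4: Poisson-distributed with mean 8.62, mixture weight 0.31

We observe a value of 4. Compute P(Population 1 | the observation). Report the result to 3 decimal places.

The responsibility of component k is π_k f_k(x) divided by Σ_j π_j f_j(x).
Poisson probabilities:
  p_1 = 0.191222
  p_2 = 0.0900575
  p_3 = 0.0541681
  p_4 = 0.0415145
Unnormalised posteriors:
  π_1·p_1 = 0.33 × 0.191222 = 0.0631034
  π_2·p_2 = 0.11 × 0.0900575 = 0.00990632
  π_3·p_3 = 0.25 × 0.0541681 = 0.013542
  π_4·p_4 = 0.31 × 0.0415145 = 0.0128695
Normaliser: 0.0631034 + 0.00990632 + 0.013542 + 0.0128695 = 0.0994212
P(Population 1 | data) ≈ 0.635

0.635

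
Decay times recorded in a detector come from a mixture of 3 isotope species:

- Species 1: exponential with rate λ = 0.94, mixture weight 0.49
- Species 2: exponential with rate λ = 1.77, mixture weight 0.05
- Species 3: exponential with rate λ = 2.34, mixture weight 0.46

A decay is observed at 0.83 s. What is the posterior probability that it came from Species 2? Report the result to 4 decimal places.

By Bayes' theorem, P(k | x) = w_k f_k(x) / Σ_j w_j f_j(x).
Evaluate each component's likelihood at the observed value:
  f_1 = 0.94·e^(−0.94·0.83) = 0.94·e^(−0.7802) = 0.430815
  f_2 = 1.77·e^(−1.77·0.83) = 1.77·e^(−1.4691) = 0.407335
  f_3 = 2.34·e^(−2.34·0.83) = 2.34·e^(−1.9422) = 0.335528
Weight by the priors:
  w_1·f_1 = 0.49 × 0.430815 = 0.2111
  w_2·f_2 = 0.05 × 0.407335 = 0.0203667
  w_3·f_3 = 0.46 × 0.335528 = 0.154343
Normaliser: 0.2111 + 0.0203667 + 0.154343 = 0.385809
P(Species 2 | data) = 0.0203667 / 0.385809 ≈ 0.0528

0.0528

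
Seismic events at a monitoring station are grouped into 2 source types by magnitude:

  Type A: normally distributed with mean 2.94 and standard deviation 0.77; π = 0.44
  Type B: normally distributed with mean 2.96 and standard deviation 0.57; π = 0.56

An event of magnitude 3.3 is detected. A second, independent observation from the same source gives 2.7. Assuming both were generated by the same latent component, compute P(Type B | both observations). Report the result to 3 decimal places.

0.672

By Bayes' theorem, P(k | x) = π_k f_k(x) / Σ_j π_j f_j(x).
Since both observations come from the same component, the likelihood for component k is f_k(x₁)·f_k(x₂).
  L_A = [(1/(0.77·√(2π)))·exp(−(3.3−2.94)²/(2·0.77²)) = 0.518107·exp(-0.10929) = 0.464466] × [0.493541] = 0.229233
  L_B = [(1/(0.57·√(2π)))·exp(−(3.3−2.96)²/(2·0.57²)) = 0.699899·exp(-0.17790) = 0.585833] × [0.630746] = 0.369512
Weight by the priors:
  π_A·L_A = 0.44 × 0.229233 = 0.100863
  π_B·L_B = 0.56 × 0.369512 = 0.206927
Evidence: 0.100863 + 0.206927 = 0.307789
P(Type B | x) = 0.206927 / 0.307789 ≈ 0.672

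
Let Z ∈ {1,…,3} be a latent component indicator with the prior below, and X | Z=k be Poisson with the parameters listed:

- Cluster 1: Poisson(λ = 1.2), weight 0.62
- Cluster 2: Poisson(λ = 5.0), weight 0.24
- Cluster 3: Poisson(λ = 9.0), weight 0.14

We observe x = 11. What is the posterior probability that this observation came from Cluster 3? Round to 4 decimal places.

P(component k | x) = π_k·f_k(x) / marginal(x), where marginal(x) = Σ_j π_j·f_j(x).
Poisson probabilities:
  L_1 = 5.60641e-08
  L_2 = 0.00824218
  L_3 = 0.0970201
Weight by the priors:
  π_1·L_1 = 0.62 × 5.60641e-08 = 3.47597e-08
  π_2·L_2 = 0.24 × 0.00824218 = 0.00197812
  π_3·L_3 = 0.14 × 0.0970201 = 0.0135828
Marginal: 3.47597e-08 + 0.00197812 + 0.0135828 = 0.015561
Responsibility of Cluster 3: 0.0135828 / 0.015561 ≈ 0.8729

0.8729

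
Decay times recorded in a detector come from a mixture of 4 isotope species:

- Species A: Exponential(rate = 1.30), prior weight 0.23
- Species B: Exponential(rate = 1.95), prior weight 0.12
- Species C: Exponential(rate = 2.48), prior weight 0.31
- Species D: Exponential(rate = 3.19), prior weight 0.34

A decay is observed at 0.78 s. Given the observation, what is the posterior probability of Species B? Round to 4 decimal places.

0.1417

Posterior ∝ prior × likelihood, so P(k | x) ∝ w_k f_k(x); normalise over all components.
Evaluate each component's likelihood at the observed value:
  f_A = 1.30·e^(−1.30·0.78) = 1.30·e^(−1.0140) = 0.471595
  f_B = 1.95·e^(−1.95·0.78) = 1.95·e^(−1.5210) = 0.426062
  f_C = 2.48·e^(−2.48·0.78) = 2.48·e^(−1.9344) = 0.358387
  f_D = 3.19·e^(−3.19·0.78) = 3.19·e^(−2.4882) = 0.264959
Multiply by the mixture weights:
  w_A·f_A = 0.23 × 0.471595 = 0.108467
  w_B·f_B = 0.12 × 0.426062 = 0.0511274
  w_C·f_C = 0.31 × 0.358387 = 0.1111
  w_D·f_D = 0.34 × 0.264959 = 0.0900862
Sum: 0.108467 + 0.0511274 + 0.1111 + 0.0900862 = 0.36078
P(Species B | data) ≈ 0.1417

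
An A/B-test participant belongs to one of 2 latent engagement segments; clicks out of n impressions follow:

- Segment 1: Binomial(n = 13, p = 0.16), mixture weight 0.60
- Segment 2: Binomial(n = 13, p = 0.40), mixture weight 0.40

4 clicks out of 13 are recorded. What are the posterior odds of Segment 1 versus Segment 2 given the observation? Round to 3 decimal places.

Since P(k|x) ∝ w_k f_k(x), the posterior odds are w_i f_i(x) / (w_j f_j(x)).
Evaluate each component's likelihood at the observed value:
  L_1 = 0.0975662
  L_2 = 0.184462
Posterior odds = (w_1·L_1) / (w_2·L_2) = (0.60·0.0975662) / (0.40·0.184462) = 0.0585397 / 0.0737849 ≈ 0.793

0.793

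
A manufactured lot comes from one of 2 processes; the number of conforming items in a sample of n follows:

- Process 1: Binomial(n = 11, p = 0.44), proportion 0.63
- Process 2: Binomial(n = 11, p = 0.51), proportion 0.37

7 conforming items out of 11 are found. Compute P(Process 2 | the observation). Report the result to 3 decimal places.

0.492

By Bayes' theorem, P(k | x) = P(Z=k) f_k(x) / Σ_j P(Z=j) f_j(x).
Binomial probabilities:
  f_1 = C(11,7)·0.44^7·0.56^4 = 330·0.00319278·0.098345 = 0.103618
  f_2 = C(11,7)·0.51^7·0.49^4 = 330·0.00897411·0.057648 = 0.170722
Unnormalised posteriors:
  P(Z=1)·f_1 = 0.63 × 0.103618 = 0.0652793
  P(Z=2)·f_2 = 0.37 × 0.170722 = 0.0631671
Marginal: 0.0652793 + 0.0631671 = 0.128446
So the posterior for Process 2 is 0.0631671 / 0.128446 ≈ 0.492.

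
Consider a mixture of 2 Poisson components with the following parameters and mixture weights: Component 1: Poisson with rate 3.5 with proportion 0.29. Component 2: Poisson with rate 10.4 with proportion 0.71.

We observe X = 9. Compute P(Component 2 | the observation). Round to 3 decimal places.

0.978

Posterior ∝ prior × likelihood, so P(k | x) ∝ P(Z=k) f_k(x); normalise over all components.
Component likelihoods at x = 9:
  f_1 = e^(−3.5)·3.5^9/9! = 0.00655871
  f_2 = e^(−10.4)·10.4^9/9! = 0.119364
Prior × likelihood for each component:
  P(Z=1)·f_1 = 0.29 × 0.00655871 = 0.00190203
  P(Z=2)·f_2 = 0.71 × 0.119364 = 0.0847486
Normaliser: 0.00190203 + 0.0847486 = 0.0866507
P(Component 2 | data) = 0.0847486 / 0.0866507 ≈ 0.978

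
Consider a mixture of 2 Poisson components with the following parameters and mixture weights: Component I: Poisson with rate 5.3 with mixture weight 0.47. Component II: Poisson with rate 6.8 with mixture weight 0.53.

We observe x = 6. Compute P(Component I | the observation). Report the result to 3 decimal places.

0.471

Apply Bayes' rule: the posterior for each component is proportional to its prior times its likelihood at x.
Poisson probabilities:
  p_I = 0.15366
  p_II = 0.152939
Unnormalised posteriors:
  P(Z=I)·p_I = 0.47 × 0.15366 = 0.0722204
  P(Z=II)·p_II = 0.53 × 0.152939 = 0.0810577
Sum: 0.0722204 + 0.0810577 = 0.153278
Responsibility of Component I: 0.0722204 / 0.153278 ≈ 0.471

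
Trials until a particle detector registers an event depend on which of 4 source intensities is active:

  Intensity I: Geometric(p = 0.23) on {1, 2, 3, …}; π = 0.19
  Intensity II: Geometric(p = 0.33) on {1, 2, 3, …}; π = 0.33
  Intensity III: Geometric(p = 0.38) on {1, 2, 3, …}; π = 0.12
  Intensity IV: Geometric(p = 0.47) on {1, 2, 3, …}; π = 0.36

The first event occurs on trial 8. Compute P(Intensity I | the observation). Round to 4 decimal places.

Posterior ∝ prior × likelihood, so P(k | x) ∝ π_k f_k(x); normalise over all components.
Component likelihoods at x = 8:
  f_I = 0.23·(1−0.23)^7 = 0.23·0.160485 = 0.0369116
  f_II = 0.33·(1−0.33)^7 = 0.33·0.0606071 = 0.0200003
  f_III = 0.38·(1−0.38)^7 = 0.38·0.0352161 = 0.0133821
  f_IV = 0.47·(1−0.47)^7 = 0.47·0.0117471 = 0.00552114
Weight by the priors:
  π_I·f_I = 0.19 × 0.0369116 = 0.0070132
  π_II·f_II = 0.33 × 0.0200003 = 0.00660011
  π_III·f_III = 0.12 × 0.0133821 = 0.00160586
  π_IV·f_IV = 0.36 × 0.00552114 = 0.00198761
Sum: 0.0070132 + 0.00660011 + 0.00160586 + 0.00198761 = 0.0172068
So the posterior for Intensity I is 0.0070132 / 0.0172068 ≈ 0.4076.

0.4076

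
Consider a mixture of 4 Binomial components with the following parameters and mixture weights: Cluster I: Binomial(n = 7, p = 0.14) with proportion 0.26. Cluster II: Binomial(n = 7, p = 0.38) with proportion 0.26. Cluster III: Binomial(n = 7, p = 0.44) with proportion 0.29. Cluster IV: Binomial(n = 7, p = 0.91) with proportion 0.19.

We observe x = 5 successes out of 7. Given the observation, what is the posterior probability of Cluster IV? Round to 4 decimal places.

The responsibility of component k is P(Z=k) f_k(x) divided by Σ_j P(Z=j) f_j(x).
Evaluate each component's likelihood at the observed value:
  L_I = 0.000835327
  L_II = 0.0639618
  L_III = 0.108607
  L_IV = 0.106148
Weight by the priors:
  P(Z=I)·L_I = 0.26 × 0.000835327 = 0.000217185
  P(Z=II)·L_II = 0.26 × 0.0639618 = 0.0166301
  P(Z=III)·L_III = 0.29 × 0.108607 = 0.0314961
  P(Z=IV)·L_IV = 0.19 × 0.106148 = 0.0201681
Sum: 0.000217185 + 0.0166301 + 0.0314961 + 0.0201681 = 0.0685114
Responsibility of Cluster IV: 0.0201681 / 0.0685114 ≈ 0.2944

0.2944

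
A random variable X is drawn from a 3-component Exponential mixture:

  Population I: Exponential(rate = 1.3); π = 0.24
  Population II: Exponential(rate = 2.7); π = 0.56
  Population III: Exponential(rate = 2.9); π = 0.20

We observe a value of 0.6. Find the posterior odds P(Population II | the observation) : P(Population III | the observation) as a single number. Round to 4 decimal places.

Posterior odds = (P(Z=i) f_i(x)) / (P(Z=j) f_j(x)); the normalising sum cancels.
Exponential densities:
  p_I = 1.3·e^(−1.3·0.6) = 1.3·e^(−0.7800) = 0.595928
  p_II = 2.7·e^(−2.7·0.6) = 2.7·e^(−1.6200) = 0.534326
  p_III = 2.9·e^(−2.9·0.6) = 2.9·e^(−1.7400) = 0.509009
Posterior odds = (P(Z=II)·p_II) / (P(Z=III)·p_III) = (0.56·0.534326) / (0.20·0.509009) = 0.299223 / 0.101802 ≈ 2.9393

2.9393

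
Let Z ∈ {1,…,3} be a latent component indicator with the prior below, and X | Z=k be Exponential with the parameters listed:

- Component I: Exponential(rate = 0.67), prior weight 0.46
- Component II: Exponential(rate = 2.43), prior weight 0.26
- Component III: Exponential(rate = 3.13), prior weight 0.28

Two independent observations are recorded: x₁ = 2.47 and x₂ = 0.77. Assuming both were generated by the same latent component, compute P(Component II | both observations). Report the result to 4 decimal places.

0.0241

P(component k | x) = w_k·f_k(x) / marginal(x), where marginal(x) = Σ_j w_j·f_j(x).
Since both observations come from the same component, the likelihood for component k is f_k(x₁)·f_k(x₂).
  f_I = [0.128044] × [0.399965] = 0.0512133
  f_II = [0.00601073] × [0.374109] = 0.00224867
  f_III = [0.00137395] × [0.281094] = 0.000386208
Multiply by the mixture weights:
  w_I·f_I = 0.46 × 0.0512133 = 0.0235581
  w_II·f_II = 0.26 × 0.00224867 = 0.000584654
  w_III·f_III = 0.28 × 0.000386208 = 0.000108138
Normaliser: 0.0235581 + 0.000584654 + 0.000108138 = 0.0242509
P(Component II | x₁,x₂) = 0.000584654 / 0.0242509 ≈ 0.0241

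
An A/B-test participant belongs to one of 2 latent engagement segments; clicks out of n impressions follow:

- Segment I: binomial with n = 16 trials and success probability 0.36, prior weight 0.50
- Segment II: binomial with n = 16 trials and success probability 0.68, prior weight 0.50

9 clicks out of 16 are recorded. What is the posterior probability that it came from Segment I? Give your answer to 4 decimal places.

0.2949

The responsibility of component k is π_k f_k(x) divided by Σ_j π_j f_j(x).
Component likelihoods at x = 9 clicks out of 16:
  f_I = C(16,9)·0.36^9·0.64^7 = 11440·0.00010156·0.0439805 = 0.0510985
  f_II = C(16,9)·0.68^9·0.32^7 = 11440·0.0310871·0.000343597 = 0.122196
Prior × likelihood for each component:
  π_I·f_I = 0.50 × 0.0510985 = 0.0255493
  π_II·f_II = 0.50 × 0.122196 = 0.0610979
Marginal: 0.0255493 + 0.0610979 = 0.0866471
Responsibility of Segment I: 0.0255493 / 0.0866471 ≈ 0.2949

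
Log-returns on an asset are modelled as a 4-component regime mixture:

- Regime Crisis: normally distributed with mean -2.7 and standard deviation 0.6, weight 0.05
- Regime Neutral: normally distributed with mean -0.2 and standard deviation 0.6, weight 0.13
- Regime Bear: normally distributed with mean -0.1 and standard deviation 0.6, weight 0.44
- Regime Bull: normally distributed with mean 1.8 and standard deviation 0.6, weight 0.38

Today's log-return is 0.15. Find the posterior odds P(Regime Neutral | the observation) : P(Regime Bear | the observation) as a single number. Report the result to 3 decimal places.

0.272

Posterior odds = (w_i f_i(x)) / (w_j f_j(x)); the normalising sum cancels.
Evaluate each component's likelihood at the observed value:
  f_Crisis = (1/(0.6·√(2π)))·exp(−(0.15−-2.7)²/(2·0.6²)) = 0.664904·exp(-11.28125) = 8.38251e-06
  f_Neutral = (1/(0.6·√(2π)))·exp(−(0.15−-0.2)²/(2·0.6²)) = 0.664904·exp(-0.17014) = 0.560878
  f_Bear = (1/(0.6·√(2π)))·exp(−(0.15−-0.1)²/(2·0.6²)) = 0.664904·exp(-0.08681) = 0.609621
  f_Bull = (1/(0.6·√(2π)))·exp(−(0.15−1.8)²/(2·0.6²)) = 0.664904·exp(-3.78125) = 0.0151559
Odds = (0.13/0.44) × (0.560878/0.609621) = 0.295455 × 0.920044 ≈ 0.272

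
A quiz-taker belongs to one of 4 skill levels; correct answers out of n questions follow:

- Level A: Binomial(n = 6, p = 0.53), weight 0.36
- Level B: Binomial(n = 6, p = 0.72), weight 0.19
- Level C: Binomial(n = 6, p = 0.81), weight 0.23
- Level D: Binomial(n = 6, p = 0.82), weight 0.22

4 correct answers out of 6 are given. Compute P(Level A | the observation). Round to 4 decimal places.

0.3675

Apply Bayes' rule: the posterior for each component is proportional to its prior times its likelihood at x.
Binomial probabilities:
  p_A = C(6,4)·0.53^4·0.47^2 = 15·0.0789048·0.2209 = 0.261451
  p_B = C(6,4)·0.72^4·0.28^2 = 15·0.268739·0.0784 = 0.316037
  p_C = C(6,4)·0.81^4·0.19^2 = 15·0.430467·0.0361 = 0.233098
  p_D = C(6,4)·0.82^4·0.18^2 = 15·0.452122·0.0324 = 0.219731
Multiply by the mixture weights:
  w_A·p_A = 0.36 × 0.261451 = 0.0941224
  w_B·p_B = 0.19 × 0.316037 = 0.0600469
  w_C·p_C = 0.23 × 0.233098 = 0.0536125
  w_D·p_D = 0.22 × 0.219731 = 0.0483409
Evidence: 0.0941224 + 0.0600469 + 0.0536125 + 0.0483409 = 0.256123
P(Level A | x) ≈ 0.3675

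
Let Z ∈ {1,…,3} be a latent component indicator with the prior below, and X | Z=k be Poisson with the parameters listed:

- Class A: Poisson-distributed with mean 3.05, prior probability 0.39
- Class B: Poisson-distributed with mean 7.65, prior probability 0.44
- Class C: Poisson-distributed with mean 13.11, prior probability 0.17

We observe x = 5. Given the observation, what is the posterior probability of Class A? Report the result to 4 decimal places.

The responsibility of component k is P(Z=k) f_k(x) divided by Σ_j P(Z=j) f_j(x).
Poisson probabilities:
  f_A = e^(−3.05)·3.05^5/5! = 0.104165
  f_B = e^(−7.65)·7.65^5/5! = 0.103938
  f_C = e^(−13.11)·13.11^5/5! = 0.00653479
Multiply by the mixture weights:
  P(Z=A)·f_A = 0.39 × 0.104165 = 0.0406242
  P(Z=B)·f_B = 0.44 × 0.103938 = 0.0457326
  P(Z=C)·f_C = 0.17 × 0.00653479 = 0.00111091
Sum: 0.0406242 + 0.0457326 + 0.00111091 = 0.0874677
P(Class A | 5) = 0.0406242 / 0.0874677 ≈ 0.4644

0.4644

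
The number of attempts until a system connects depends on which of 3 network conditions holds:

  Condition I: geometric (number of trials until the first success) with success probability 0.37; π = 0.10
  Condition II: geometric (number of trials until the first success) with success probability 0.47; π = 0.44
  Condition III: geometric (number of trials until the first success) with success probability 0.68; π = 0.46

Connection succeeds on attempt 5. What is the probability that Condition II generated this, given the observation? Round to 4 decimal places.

0.6418

Apply Bayes' rule: the posterior for each component is proportional to its prior times its likelihood at x.
Geometric probabilities:
  L_I = 0.37·(1−0.37)^4 = 0.37·0.15753 = 0.058286
  L_II = 0.47·(1−0.47)^4 = 0.47·0.0789048 = 0.0370853
  L_III = 0.68·(1−0.68)^4 = 0.68·0.0104858 = 0.00713032
Prior × likelihood for each component:
  π_I·L_I = 0.10 × 0.058286 = 0.0058286
  π_II·L_II = 0.44 × 0.0370853 = 0.0163175
  π_III·L_III = 0.46 × 0.00713032 = 0.00327995
Denominator: 0.0058286 + 0.0163175 + 0.00327995 = 0.0254261
Responsibility of Condition II: 0.0163175 / 0.0254261 ≈ 0.6418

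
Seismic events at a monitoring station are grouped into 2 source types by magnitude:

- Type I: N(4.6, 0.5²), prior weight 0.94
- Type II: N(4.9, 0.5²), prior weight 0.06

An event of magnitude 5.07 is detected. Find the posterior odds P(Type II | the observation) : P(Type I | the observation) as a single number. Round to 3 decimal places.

Posterior odds = (π_i f_i(x)) / (π_j f_j(x)); the normalising sum cancels.
Normal densities:
  p_I = (1/(0.5·√(2π)))·exp(−(5.07−4.6)²/(2·0.5²)) = 0.797885·exp(-0.44180) = 0.512943
  p_II = (1/(0.5·√(2π)))·exp(−(5.07−4.9)²/(2·0.5²)) = 0.797885·exp(-0.05780) = 0.753074
0.0451845 / 0.482166 ≈ 0.094

0.094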